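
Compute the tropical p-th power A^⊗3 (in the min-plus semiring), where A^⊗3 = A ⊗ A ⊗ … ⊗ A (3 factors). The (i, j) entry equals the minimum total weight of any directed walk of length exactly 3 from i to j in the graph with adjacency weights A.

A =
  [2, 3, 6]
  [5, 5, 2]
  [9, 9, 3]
A^⊗3 =
  [6, 7, 7]
  [9, 10, 8]
  [13, 14, 9]

Each entry (A^⊗3)_ij equals the minimum over all length-3 walks i = v_0 → v_1 → … → v_3 = j of Σ_t A[v_t][v_{t+1}]. For example, for (i, j) = (0, 2) we minimise over 9 possible intermediate vertex sequences; the minimum is 7, attained along the walk 0 → 0 → 1 → 2.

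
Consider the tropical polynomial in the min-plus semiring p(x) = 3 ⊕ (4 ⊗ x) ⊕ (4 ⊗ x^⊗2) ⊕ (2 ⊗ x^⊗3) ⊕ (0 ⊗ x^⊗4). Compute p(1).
p(1) = 3

A tropical monomial a ⊗ x^⊗i evaluates to a + i · x. Evaluating each term at x = 1:
  Term 0 contributes 3 + 0 · 1 = 3
  Term 1 contributes 4 + 1 · 1 = 5
  Term 2 contributes 4 + 2 · 1 = 6
  Term 3 contributes 2 + 3 · 1 = 5
  Term 4 contributes 0 + 4 · 1 = 4
p(1) = ⊕ of these = min[3, 5, 6, 5, 4] = 3.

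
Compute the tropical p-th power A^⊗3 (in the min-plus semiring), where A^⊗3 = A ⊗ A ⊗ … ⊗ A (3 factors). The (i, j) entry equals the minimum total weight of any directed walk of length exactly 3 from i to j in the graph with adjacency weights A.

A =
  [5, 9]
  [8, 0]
A^⊗3 =
  [15, 9]
  [8, 0]

Each entry (A^⊗3)_ij equals the minimum over all length-3 walks i = v_0 → v_1 → … → v_3 = j of Σ_t A[v_t][v_{t+1}]. For example, for (i, j) = (0, 1) we minimise over 4 possible intermediate vertex sequences; the minimum is 9, attained along the walk 0 → 1 → 1 → 1.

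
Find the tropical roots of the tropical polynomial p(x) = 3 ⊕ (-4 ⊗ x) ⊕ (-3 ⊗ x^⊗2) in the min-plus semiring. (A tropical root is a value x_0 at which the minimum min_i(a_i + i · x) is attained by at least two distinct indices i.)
Roots: {-1, 7}

Each tropical root is a break point of the lower envelope of the lines y = a_i + i · x (there are 3 lines, with slopes 0, 1, ..., 2). Only the lines that attain the minimum somewhere contribute to roots; other lines are dominated. Here the surviving (envelope) indices are i = 2, i = 1, i = 0.
Intersections between consecutive envelope lines give the roots: for adjacent envelope indices i < j the intersection is x = (a_i − a_j) / (j − i). Reading off the sorted break points: {-1, 7}.
Verification: at each break x_0, at least two indices attain the minimum of min_i(a_i + i · x_0).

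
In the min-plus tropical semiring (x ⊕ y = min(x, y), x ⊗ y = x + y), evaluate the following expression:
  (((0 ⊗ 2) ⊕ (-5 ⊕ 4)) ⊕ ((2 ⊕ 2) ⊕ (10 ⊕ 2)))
(((0 ⊗ 2) ⊕ (-5 ⊕ 4)) ⊕ ((2 ⊕ 2) ⊕ (10 ⊕ 2))) = -5

Expand innermost to outermost. Recall ⊕ takes the minimum of its arguments and ⊗ takes their sum. Working out the expression (((0 ⊗ 2) ⊕ (-5 ⊕ 4)) ⊕ ((2 ⊕ 2) ⊕ (10 ⊕ 2))) gives -5.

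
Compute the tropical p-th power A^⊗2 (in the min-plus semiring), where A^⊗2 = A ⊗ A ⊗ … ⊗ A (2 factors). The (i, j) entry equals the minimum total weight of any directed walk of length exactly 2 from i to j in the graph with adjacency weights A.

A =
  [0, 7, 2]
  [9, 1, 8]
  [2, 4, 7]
A^⊗2 =
  [0, 6, 2]
  [9, 2, 9]
  [2, 5, 4]

Each entry (A^⊗2)_ij equals the minimum over all length-2 walks i = v_0 → v_1 → … → v_2 = j of Σ_t A[v_t][v_{t+1}]. For example, for (i, j) = (0, 2) we minimise over 3 possible intermediate vertex sequences; the minimum is 2, attained along the walk 0 → 0 → 2.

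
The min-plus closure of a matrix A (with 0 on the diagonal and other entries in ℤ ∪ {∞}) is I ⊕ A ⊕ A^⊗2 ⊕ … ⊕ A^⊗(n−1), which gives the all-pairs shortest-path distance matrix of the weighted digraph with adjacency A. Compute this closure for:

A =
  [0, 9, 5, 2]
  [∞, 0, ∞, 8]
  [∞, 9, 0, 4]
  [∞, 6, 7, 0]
Closure =
  [0, 8, 5, 2]
  [∞, 0, 15, 8]
  [∞, 9, 0, 4]
  [∞, 6, 7, 0]

This is the Floyd-Warshall all-pairs shortest-path computation. For each intermediate vertex k = 0, 1, …, 3, update dist[i][j] ← min(dist[i][j], dist[i][k] + dist[k][j]). The final matrix gives, for each (i, j), the minimum total weight of any directed path from i to j (possibly empty when i = j).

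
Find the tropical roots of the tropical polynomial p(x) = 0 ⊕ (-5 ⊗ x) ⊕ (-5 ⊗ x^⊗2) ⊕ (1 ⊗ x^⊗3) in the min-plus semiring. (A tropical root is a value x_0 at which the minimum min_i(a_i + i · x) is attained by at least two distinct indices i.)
Roots: {-6, 0, 5}

Each tropical root is a break point of the lower envelope of the lines y = a_i + i · x (there are 4 lines, with slopes 0, 1, ..., 3). Only the lines that attain the minimum somewhere contribute to roots; other lines are dominated. Here the surviving (envelope) indices are i = 3, i = 2, i = 1, i = 0.
Intersections between consecutive envelope lines give the roots: for adjacent envelope indices i < j the intersection is x = (a_i − a_j) / (j − i). Reading off the sorted break points: {-6, 0, 5}.
Verification: at each break x_0, at least two indices attain the minimum of min_i(a_i + i · x_0).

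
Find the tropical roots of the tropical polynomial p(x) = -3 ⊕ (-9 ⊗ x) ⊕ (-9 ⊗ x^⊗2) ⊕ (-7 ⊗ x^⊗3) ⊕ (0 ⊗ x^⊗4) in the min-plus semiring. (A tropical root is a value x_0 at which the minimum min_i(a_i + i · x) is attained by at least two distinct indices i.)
Roots: {-7, -2, 0, 6}

Each tropical root is a break point of the lower envelope of the lines y = a_i + i · x (there are 5 lines, with slopes 0, 1, ..., 4). Only the lines that attain the minimum somewhere contribute to roots; other lines are dominated. Here the surviving (envelope) indices are i = 4, i = 3, i = 2, i = 1, i = 0.
Intersections between consecutive envelope lines give the roots: for adjacent envelope indices i < j the intersection is x = (a_i − a_j) / (j − i). Reading off the sorted break points: {-7, -2, 0, 6}.
Verification: at each break x_0, at least two indices attain the minimum of min_i(a_i + i · x_0).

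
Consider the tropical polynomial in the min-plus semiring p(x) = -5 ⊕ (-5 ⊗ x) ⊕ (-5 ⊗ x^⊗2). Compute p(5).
p(5) = -5

A tropical monomial a ⊗ x^⊗i evaluates to a + i · x. Evaluating each term at x = 5:
  Term 0 contributes -5 + 0 · 5 = -5
  Term 1 contributes -5 + 1 · 5 = 0
  Term 2 contributes -5 + 2 · 5 = 5
p(5) = ⊕ of these = min[-5, 0, 5] = -5.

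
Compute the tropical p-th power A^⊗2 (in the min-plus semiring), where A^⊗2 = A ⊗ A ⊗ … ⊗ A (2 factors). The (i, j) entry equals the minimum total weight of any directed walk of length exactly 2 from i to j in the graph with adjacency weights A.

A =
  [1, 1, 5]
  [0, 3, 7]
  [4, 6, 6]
A^⊗2 =
  [1, 2, 6]
  [1, 1, 5]
  [5, 5, 9]

Each entry (A^⊗2)_ij equals the minimum over all length-2 walks i = v_0 → v_1 → … → v_2 = j of Σ_t A[v_t][v_{t+1}]. For example, for (i, j) = (0, 2) we minimise over 3 possible intermediate vertex sequences; the minimum is 6, attained along the walk 0 → 0 → 2.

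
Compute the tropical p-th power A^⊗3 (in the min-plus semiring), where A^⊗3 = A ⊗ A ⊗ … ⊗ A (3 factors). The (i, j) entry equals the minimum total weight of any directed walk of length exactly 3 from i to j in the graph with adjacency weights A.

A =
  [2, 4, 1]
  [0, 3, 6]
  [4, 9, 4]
A^⊗3 =
  [6, 8, 5]
  [4, 6, 3]
  [8, 10, 7]

Each entry (A^⊗3)_ij equals the minimum over all length-3 walks i = v_0 → v_1 → … → v_3 = j of Σ_t A[v_t][v_{t+1}]. For example, for (i, j) = (0, 2) we minimise over 9 possible intermediate vertex sequences; the minimum is 5, attained along the walk 0 → 0 → 0 → 2.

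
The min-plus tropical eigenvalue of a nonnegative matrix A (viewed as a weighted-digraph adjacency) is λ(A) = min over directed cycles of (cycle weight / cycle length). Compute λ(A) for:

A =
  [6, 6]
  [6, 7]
λ(A) = 6

Enumerate directed cycles and compute their means (weight / length). Sample:
  cycle 0 → 0: weight = 6, length = 1, mean = 6/1 ≈ 6.000
  cycle 1 → 1: weight = 7, length = 1, mean = 7/1 ≈ 7.000
  cycle 0 → 1 → 0: weight = 12, length = 2, mean = 12/2 ≈ 6.000
  cycle 1 → 0 → 1: weight = 12, length = 2, mean = 12/2 ≈ 6.000
Minimum mean = 6.000, attained e.g. along the cycle 0 → 0 with weight 6 and length 1. So λ(A) = 6/1 = 6.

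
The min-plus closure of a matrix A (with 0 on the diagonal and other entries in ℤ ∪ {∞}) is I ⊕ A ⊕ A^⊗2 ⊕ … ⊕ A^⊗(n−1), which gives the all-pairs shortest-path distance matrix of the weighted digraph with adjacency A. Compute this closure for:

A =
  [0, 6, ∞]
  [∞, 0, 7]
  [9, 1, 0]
Closure =
  [0, 6, 13]
  [16, 0, 7]
  [9, 1, 0]

This is the Floyd-Warshall all-pairs shortest-path computation. For each intermediate vertex k = 0, 1, …, 2, update dist[i][j] ← min(dist[i][j], dist[i][k] + dist[k][j]). The final matrix gives, for each (i, j), the minimum total weight of any directed path from i to j (possibly empty when i = j).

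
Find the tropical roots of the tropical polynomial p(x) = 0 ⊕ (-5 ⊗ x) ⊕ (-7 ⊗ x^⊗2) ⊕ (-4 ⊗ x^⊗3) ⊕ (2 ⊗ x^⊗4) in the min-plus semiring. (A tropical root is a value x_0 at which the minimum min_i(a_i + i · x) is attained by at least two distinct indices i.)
Roots: {-6, -3, 2, 5}

Each tropical root is a break point of the lower envelope of the lines y = a_i + i · x (there are 5 lines, with slopes 0, 1, ..., 4). Only the lines that attain the minimum somewhere contribute to roots; other lines are dominated. Here the surviving (envelope) indices are i = 4, i = 3, i = 2, i = 1, i = 0.
Intersections between consecutive envelope lines give the roots: for adjacent envelope indices i < j the intersection is x = (a_i − a_j) / (j − i). Reading off the sorted break points: {-6, -3, 2, 5}.
Verification: at each break x_0, at least two indices attain the minimum of min_i(a_i + i · x_0).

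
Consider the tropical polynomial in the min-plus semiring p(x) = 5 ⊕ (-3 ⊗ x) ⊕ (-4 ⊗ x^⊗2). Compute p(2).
p(2) = -1

A tropical monomial a ⊗ x^⊗i evaluates to a + i · x. Evaluating each term at x = 2:
  Term 0 contributes 5 + 0 · 2 = 5
  Term 1 contributes -3 + 1 · 2 = -1
  Term 2 contributes -4 + 2 · 2 = 0
p(2) = ⊕ of these = min[5, -1, 0] = -1.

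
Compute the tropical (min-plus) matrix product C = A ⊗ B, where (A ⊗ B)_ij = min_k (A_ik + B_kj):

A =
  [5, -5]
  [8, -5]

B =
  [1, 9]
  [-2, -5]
A ⊗ B =
  [-7, -10]
  [-7, -10]

Apply the min-plus product entry-by-entry:
  C[0][0] = min over k of (A[0][0] + B[0][0] = 5 + 1 = 6, A[0][1] + B[1][0] = -5 + -2 = -7) = -7 (attained at k = 1)
  C[0][1] = min over k of (A[0][0] + B[0][1] = 5 + 9 = 14, A[0][1] + B[1][1] = -5 + -5 = -10) = -10 (attained at k = 1)
  C[1][0] = min over k of (A[1][0] + B[0][0] = 8 + 1 = 9, A[1][1] + B[1][0] = -5 + -2 = -7) = -7 (attained at k = 1)
  C[1][1] = min over k of (A[1][0] + B[0][1] = 8 + 9 = 17, A[1][1] + B[1][1] = -5 + -5 = -10) = -10 (attained at k = 1)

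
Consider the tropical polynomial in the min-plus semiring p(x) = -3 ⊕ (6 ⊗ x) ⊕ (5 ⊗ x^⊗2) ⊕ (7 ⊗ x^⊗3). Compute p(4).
p(4) = -3

A tropical monomial a ⊗ x^⊗i evaluates to a + i · x. Evaluating each term at x = 4:
  Term 0 contributes -3 + 0 · 4 = -3
  Term 1 contributes 6 + 1 · 4 = 10
  Term 2 contributes 5 + 2 · 4 = 13
  Term 3 contributes 7 + 3 · 4 = 19
p(4) = ⊕ of these = min[-3, 10, 13, 19] = -3.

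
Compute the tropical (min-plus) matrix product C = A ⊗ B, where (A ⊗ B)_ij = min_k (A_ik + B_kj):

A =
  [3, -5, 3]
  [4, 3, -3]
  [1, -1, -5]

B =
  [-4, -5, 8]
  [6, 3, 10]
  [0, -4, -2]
A ⊗ B =
  [-1, -2, 1]
  [-3, -7, -5]
  [-5, -9, -7]

Apply the min-plus product entry-by-entry:
  C[0][0] = min over k of (A[0][0] + B[0][0] = 3 + -4 = -1, A[0][1] + B[1][0] = -5 + 6 = 1, A[0][2] + B[2][0] = 3 + 0 = 3) = -1 (attained at k = 0)
  C[0][1] = min over k of (A[0][0] + B[0][1] = 3 + -5 = -2, A[0][1] + B[1][1] = -5 + 3 = -2, A[0][2] + B[2][1] = 3 + -4 = -1) = -2 (attained at k = 0)
  C[0][2] = min over k of (A[0][0] + B[0][2] = 3 + 8 = 11, A[0][1] + B[1][2] = -5 + 10 = 5, A[0][2] + B[2][2] = 3 + -2 = 1) = 1 (attained at k = 2)
  C[1][0] = min over k of (A[1][0] + B[0][0] = 4 + -4 = 0, A[1][1] + B[1][0] = 3 + 6 = 9, A[1][2] + B[2][0] = -3 + 0 = -3) = -3 (attained at k = 2)
  C[1][1] = min over k of (A[1][0] + B[0][1] = 4 + -5 = -1, A[1][1] + B[1][1] = 3 + 3 = 6, A[1][2] + B[2][1] = -3 + -4 = -7) = -7 (attained at k = 2)
  C[1][2] = min over k of (A[1][0] + B[0][2] = 4 + 8 = 12, A[1][1] + B[1][2] = 3 + 10 = 13, A[1][2] + B[2][2] = -3 + -2 = -5) = -5 (attained at k = 2)
  C[2][0] = min over k of (A[2][0] + B[0][0] = 1 + -4 = -3, A[2][1] + B[1][0] = -1 + 6 = 5, A[2][2] + B[2][0] = -5 + 0 = -5) = -5 (attained at k = 2)
  C[2][1] = min over k of (A[2][0] + B[0][1] = 1 + -5 = -4, A[2][1] + B[1][1] = -1 + 3 = 2, A[2][2] + B[2][1] = -5 + -4 = -9) = -9 (attained at k = 2)
  C[2][2] = min over k of (A[2][0] + B[0][2] = 1 + 8 = 9, A[2][1] + B[1][2] = -1 + 10 = 9, A[2][2] + B[2][2] = -5 + -2 = -7) = -7 (attained at k = 2)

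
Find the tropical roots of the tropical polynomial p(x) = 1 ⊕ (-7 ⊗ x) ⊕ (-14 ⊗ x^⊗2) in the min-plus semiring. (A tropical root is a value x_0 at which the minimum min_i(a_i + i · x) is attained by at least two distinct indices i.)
Roots: {7, 8}

Each tropical root is a break point of the lower envelope of the lines y = a_i + i · x (there are 3 lines, with slopes 0, 1, ..., 2). Only the lines that attain the minimum somewhere contribute to roots; other lines are dominated. Here the surviving (envelope) indices are i = 2, i = 1, i = 0.
Intersections between consecutive envelope lines give the roots: for adjacent envelope indices i < j the intersection is x = (a_i − a_j) / (j − i). Reading off the sorted break points: {7, 8}.
Verification: at each break x_0, at least two indices attain the minimum of min_i(a_i + i · x_0).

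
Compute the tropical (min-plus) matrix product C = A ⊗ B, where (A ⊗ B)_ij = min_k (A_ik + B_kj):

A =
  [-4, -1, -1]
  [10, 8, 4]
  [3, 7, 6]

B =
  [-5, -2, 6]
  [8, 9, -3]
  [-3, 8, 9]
A ⊗ B =
  [-9, -6, -4]
  [1, 8, 5]
  [-2, 1, 4]

Apply the min-plus product entry-by-entry:
  C[0][0] = min over k of (A[0][0] + B[0][0] = -4 + -5 = -9, A[0][1] + B[1][0] = -1 + 8 = 7, A[0][2] + B[2][0] = -1 + -3 = -4) = -9 (attained at k = 0)
  C[0][1] = min over k of (A[0][0] + B[0][1] = -4 + -2 = -6, A[0][1] + B[1][1] = -1 + 9 = 8, A[0][2] + B[2][1] = -1 + 8 = 7) = -6 (attained at k = 0)
  C[0][2] = min over k of (A[0][0] + B[0][2] = -4 + 6 = 2, A[0][1] + B[1][2] = -1 + -3 = -4, A[0][2] + B[2][2] = -1 + 9 = 8) = -4 (attained at k = 1)
  C[1][0] = min over k of (A[1][0] + B[0][0] = 10 + -5 = 5, A[1][1] + B[1][0] = 8 + 8 = 16, A[1][2] + B[2][0] = 4 + -3 = 1) = 1 (attained at k = 2)
  C[1][1] = min over k of (A[1][0] + B[0][1] = 10 + -2 = 8, A[1][1] + B[1][1] = 8 + 9 = 17, A[1][2] + B[2][1] = 4 + 8 = 12) = 8 (attained at k = 0)
  C[1][2] = min over k of (A[1][0] + B[0][2] = 10 + 6 = 16, A[1][1] + B[1][2] = 8 + -3 = 5, A[1][2] + B[2][2] = 4 + 9 = 13) = 5 (attained at k = 1)
  C[2][0] = min over k of (A[2][0] + B[0][0] = 3 + -5 = -2, A[2][1] + B[1][0] = 7 + 8 = 15, A[2][2] + B[2][0] = 6 + -3 = 3) = -2 (attained at k = 0)
  C[2][1] = min over k of (A[2][0] + B[0][1] = 3 + -2 = 1, A[2][1] + B[1][1] = 7 + 9 = 16, A[2][2] + B[2][1] = 6 + 8 = 14) = 1 (attained at k = 0)
  C[2][2] = min over k of (A[2][0] + B[0][2] = 3 + 6 = 9, A[2][1] + B[1][2] = 7 + -3 = 4, A[2][2] + B[2][2] = 6 + 9 = 15) = 4 (attained at k = 1)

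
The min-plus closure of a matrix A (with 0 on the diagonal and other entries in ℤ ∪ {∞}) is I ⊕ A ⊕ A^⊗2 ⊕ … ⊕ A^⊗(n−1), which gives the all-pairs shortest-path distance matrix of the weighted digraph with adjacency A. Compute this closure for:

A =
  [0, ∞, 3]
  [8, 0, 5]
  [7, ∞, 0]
Closure =
  [0, ∞, 3]
  [8, 0, 5]
  [7, ∞, 0]

This is the Floyd-Warshall all-pairs shortest-path computation. For each intermediate vertex k = 0, 1, …, 2, update dist[i][j] ← min(dist[i][j], dist[i][k] + dist[k][j]). The final matrix gives, for each (i, j), the minimum total weight of any directed path from i to j (possibly empty when i = j).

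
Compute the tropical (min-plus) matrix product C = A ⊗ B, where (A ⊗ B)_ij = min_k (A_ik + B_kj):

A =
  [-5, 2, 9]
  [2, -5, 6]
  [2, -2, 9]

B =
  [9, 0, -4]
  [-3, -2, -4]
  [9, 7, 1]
A ⊗ B =
  [-1, -5, -9]
  [-8, -7, -9]
  [-5, -4, -6]

Apply the min-plus product entry-by-entry:
  C[0][0] = min over k of (A[0][0] + B[0][0] = -5 + 9 = 4, A[0][1] + B[1][0] = 2 + -3 = -1, A[0][2] + B[2][0] = 9 + 9 = 18) = -1 (attained at k = 1)
  C[0][1] = min over k of (A[0][0] + B[0][1] = -5 + 0 = -5, A[0][1] + B[1][1] = 2 + -2 = 0, A[0][2] + B[2][1] = 9 + 7 = 16) = -5 (attained at k = 0)
  C[0][2] = min over k of (A[0][0] + B[0][2] = -5 + -4 = -9, A[0][1] + B[1][2] = 2 + -4 = -2, A[0][2] + B[2][2] = 9 + 1 = 10) = -9 (attained at k = 0)
  C[1][0] = min over k of (A[1][0] + B[0][0] = 2 + 9 = 11, A[1][1] + B[1][0] = -5 + -3 = -8, A[1][2] + B[2][0] = 6 + 9 = 15) = -8 (attained at k = 1)
  C[1][1] = min over k of (A[1][0] + B[0][1] = 2 + 0 = 2, A[1][1] + B[1][1] = -5 + -2 = -7, A[1][2] + B[2][1] = 6 + 7 = 13) = -7 (attained at k = 1)
  C[1][2] = min over k of (A[1][0] + B[0][2] = 2 + -4 = -2, A[1][1] + B[1][2] = -5 + -4 = -9, A[1][2] + B[2][2] = 6 + 1 = 7) = -9 (attained at k = 1)
  C[2][0] = min over k of (A[2][0] + B[0][0] = 2 + 9 = 11, A[2][1] + B[1][0] = -2 + -3 = -5, A[2][2] + B[2][0] = 9 + 9 = 18) = -5 (attained at k = 1)
  C[2][1] = min over k of (A[2][0] + B[0][1] = 2 + 0 = 2, A[2][1] + B[1][1] = -2 + -2 = -4, A[2][2] + B[2][1] = 9 + 7 = 16) = -4 (attained at k = 1)
  C[2][2] = min over k of (A[2][0] + B[0][2] = 2 + -4 = -2, A[2][1] + B[1][2] = -2 + -4 = -6, A[2][2] + B[2][2] = 9 + 1 = 10) = -6 (attained at k = 1)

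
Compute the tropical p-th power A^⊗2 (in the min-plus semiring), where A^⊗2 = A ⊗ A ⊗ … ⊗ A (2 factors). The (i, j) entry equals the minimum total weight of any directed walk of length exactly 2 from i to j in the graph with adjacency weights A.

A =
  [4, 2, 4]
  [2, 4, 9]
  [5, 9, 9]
A^⊗2 =
  [4, 6, 8]
  [6, 4, 6]
  [9, 7, 9]

Each entry (A^⊗2)_ij equals the minimum over all length-2 walks i = v_0 → v_1 → … → v_2 = j of Σ_t A[v_t][v_{t+1}]. For example, for (i, j) = (0, 2) we minimise over 3 possible intermediate vertex sequences; the minimum is 8, attained along the walk 0 → 0 → 2.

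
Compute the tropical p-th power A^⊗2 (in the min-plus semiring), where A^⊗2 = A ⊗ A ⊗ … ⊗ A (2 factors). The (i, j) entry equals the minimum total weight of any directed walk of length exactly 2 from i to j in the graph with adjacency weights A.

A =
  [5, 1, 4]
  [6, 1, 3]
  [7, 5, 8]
A^⊗2 =
  [7, 2, 4]
  [7, 2, 4]
  [11, 6, 8]

Each entry (A^⊗2)_ij equals the minimum over all length-2 walks i = v_0 → v_1 → … → v_2 = j of Σ_t A[v_t][v_{t+1}]. For example, for (i, j) = (0, 2) we minimise over 3 possible intermediate vertex sequences; the minimum is 4, attained along the walk 0 → 1 → 2.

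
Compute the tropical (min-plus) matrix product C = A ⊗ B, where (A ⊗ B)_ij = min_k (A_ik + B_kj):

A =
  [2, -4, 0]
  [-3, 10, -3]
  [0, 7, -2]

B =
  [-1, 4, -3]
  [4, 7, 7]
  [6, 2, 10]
A ⊗ B =
  [0, 2, -1]
  [-4, -1, -6]
  [-1, 0, -3]

Apply the min-plus product entry-by-entry:
  C[0][0] = min over k of (A[0][0] + B[0][0] = 2 + -1 = 1, A[0][1] + B[1][0] = -4 + 4 = 0, A[0][2] + B[2][0] = 0 + 6 = 6) = 0 (attained at k = 1)
  C[0][1] = min over k of (A[0][0] + B[0][1] = 2 + 4 = 6, A[0][1] + B[1][1] = -4 + 7 = 3, A[0][2] + B[2][1] = 0 + 2 = 2) = 2 (attained at k = 2)
  C[0][2] = min over k of (A[0][0] + B[0][2] = 2 + -3 = -1, A[0][1] + B[1][2] = -4 + 7 = 3, A[0][2] + B[2][2] = 0 + 10 = 10) = -1 (attained at k = 0)
  C[1][0] = min over k of (A[1][0] + B[0][0] = -3 + -1 = -4, A[1][1] + B[1][0] = 10 + 4 = 14, A[1][2] + B[2][0] = -3 + 6 = 3) = -4 (attained at k = 0)
  C[1][1] = min over k of (A[1][0] + B[0][1] = -3 + 4 = 1, A[1][1] + B[1][1] = 10 + 7 = 17, A[1][2] + B[2][1] = -3 + 2 = -1) = -1 (attained at k = 2)
  C[1][2] = min over k of (A[1][0] + B[0][2] = -3 + -3 = -6, A[1][1] + B[1][2] = 10 + 7 = 17, A[1][2] + B[2][2] = -3 + 10 = 7) = -6 (attained at k = 0)
  C[2][0] = min over k of (A[2][0] + B[0][0] = 0 + -1 = -1, A[2][1] + B[1][0] = 7 + 4 = 11, A[2][2] + B[2][0] = -2 + 6 = 4) = -1 (attained at k = 0)
  C[2][1] = min over k of (A[2][0] + B[0][1] = 0 + 4 = 4, A[2][1] + B[1][1] = 7 + 7 = 14, A[2][2] + B[2][1] = -2 + 2 = 0) = 0 (attained at k = 2)
  C[2][2] = min over k of (A[2][0] + B[0][2] = 0 + -3 = -3, A[2][1] + B[1][2] = 7 + 7 = 14, A[2][2] + B[2][2] = -2 + 10 = 8) = -3 (attained at k = 0)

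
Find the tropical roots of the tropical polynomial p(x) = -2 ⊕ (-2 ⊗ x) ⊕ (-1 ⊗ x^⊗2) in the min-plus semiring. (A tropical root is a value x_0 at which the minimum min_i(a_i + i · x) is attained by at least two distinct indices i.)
Roots: {-1, 0}

Each tropical root is a break point of the lower envelope of the lines y = a_i + i · x (there are 3 lines, with slopes 0, 1, ..., 2). Only the lines that attain the minimum somewhere contribute to roots; other lines are dominated. Here the surviving (envelope) indices are i = 2, i = 1, i = 0.
Intersections between consecutive envelope lines give the roots: for adjacent envelope indices i < j the intersection is x = (a_i − a_j) / (j − i). Reading off the sorted break points: {-1, 0}.
Verification: at each break x_0, at least two indices attain the minimum of min_i(a_i + i · x_0).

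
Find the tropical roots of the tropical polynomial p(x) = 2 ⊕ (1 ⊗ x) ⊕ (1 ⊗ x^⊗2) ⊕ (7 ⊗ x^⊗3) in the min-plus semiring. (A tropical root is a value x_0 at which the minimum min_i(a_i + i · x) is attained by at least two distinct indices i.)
Roots: {-6, 0, 1}

Each tropical root is a break point of the lower envelope of the lines y = a_i + i · x (there are 4 lines, with slopes 0, 1, ..., 3). Only the lines that attain the minimum somewhere contribute to roots; other lines are dominated. Here the surviving (envelope) indices are i = 3, i = 2, i = 1, i = 0.
Intersections between consecutive envelope lines give the roots: for adjacent envelope indices i < j the intersection is x = (a_i − a_j) / (j − i). Reading off the sorted break points: {-6, 0, 1}.
Verification: at each break x_0, at least two indices attain the minimum of min_i(a_i + i · x_0).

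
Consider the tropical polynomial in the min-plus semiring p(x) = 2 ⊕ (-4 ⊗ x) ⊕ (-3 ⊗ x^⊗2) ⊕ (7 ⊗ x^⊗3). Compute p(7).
p(7) = 2

A tropical monomial a ⊗ x^⊗i evaluates to a + i · x. Evaluating each term at x = 7:
  Term 0 contributes 2 + 0 · 7 = 2
  Term 1 contributes -4 + 1 · 7 = 3
  Term 2 contributes -3 + 2 · 7 = 11
  Term 3 contributes 7 + 3 · 7 = 28
p(7) = ⊕ of these = min[2, 3, 11, 28] = 2.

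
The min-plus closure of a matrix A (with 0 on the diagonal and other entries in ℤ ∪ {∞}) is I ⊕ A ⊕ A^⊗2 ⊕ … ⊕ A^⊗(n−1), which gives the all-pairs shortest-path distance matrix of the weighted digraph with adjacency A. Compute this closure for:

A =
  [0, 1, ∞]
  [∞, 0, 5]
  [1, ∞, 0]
Closure =
  [0, 1, 6]
  [6, 0, 5]
  [1, 2, 0]

This is the Floyd-Warshall all-pairs shortest-path computation. For each intermediate vertex k = 0, 1, …, 2, update dist[i][j] ← min(dist[i][j], dist[i][k] + dist[k][j]). The final matrix gives, for each (i, j), the minimum total weight of any directed path from i to j (possibly empty when i = j).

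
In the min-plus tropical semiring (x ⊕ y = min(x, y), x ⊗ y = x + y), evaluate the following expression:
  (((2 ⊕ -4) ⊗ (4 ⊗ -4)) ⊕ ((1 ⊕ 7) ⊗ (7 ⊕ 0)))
(((2 ⊕ -4) ⊗ (4 ⊗ -4)) ⊕ ((1 ⊕ 7) ⊗ (7 ⊕ 0))) = -4

Expand innermost to outermost. Recall ⊕ takes the minimum of its arguments and ⊗ takes their sum. Working out the expression (((2 ⊕ -4) ⊗ (4 ⊗ -4)) ⊕ ((1 ⊕ 7) ⊗ (7 ⊕ 0))) gives -4.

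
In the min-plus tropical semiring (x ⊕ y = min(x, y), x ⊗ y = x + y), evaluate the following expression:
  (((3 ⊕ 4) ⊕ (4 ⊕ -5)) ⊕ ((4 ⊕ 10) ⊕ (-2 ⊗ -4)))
(((3 ⊕ 4) ⊕ (4 ⊕ -5)) ⊕ ((4 ⊕ 10) ⊕ (-2 ⊗ -4))) = -6

Expand innermost to outermost. Recall ⊕ takes the minimum of its arguments and ⊗ takes their sum. Working out the expression (((3 ⊕ 4) ⊕ (4 ⊕ -5)) ⊕ ((4 ⊕ 10) ⊕ (-2 ⊗ -4))) gives -6.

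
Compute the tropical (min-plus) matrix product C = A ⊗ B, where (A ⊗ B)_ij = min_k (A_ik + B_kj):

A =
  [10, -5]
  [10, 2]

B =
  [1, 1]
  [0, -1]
A ⊗ B =
  [-5, -6]
  [2, 1]

Apply the min-plus product entry-by-entry:
  C[0][0] = min over k of (A[0][0] + B[0][0] = 10 + 1 = 11, A[0][1] + B[1][0] = -5 + 0 = -5) = -5 (attained at k = 1)
  C[0][1] = min over k of (A[0][0] + B[0][1] = 10 + 1 = 11, A[0][1] + B[1][1] = -5 + -1 = -6) = -6 (attained at k = 1)
  C[1][0] = min over k of (A[1][0] + B[0][0] = 10 + 1 = 11, A[1][1] + B[1][0] = 2 + 0 = 2) = 2 (attained at k = 1)
  C[1][1] = min over k of (A[1][0] + B[0][1] = 10 + 1 = 11, A[1][1] + B[1][1] = 2 + -1 = 1) = 1 (attained at k = 1)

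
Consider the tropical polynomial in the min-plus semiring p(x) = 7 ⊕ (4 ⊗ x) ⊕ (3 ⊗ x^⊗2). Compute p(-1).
p(-1) = 1

A tropical monomial a ⊗ x^⊗i evaluates to a + i · x. Evaluating each term at x = -1:
  Term 0 contributes 7 + 0 · -1 = 7
  Term 1 contributes 4 + 1 · -1 = 3
  Term 2 contributes 3 + 2 · -1 = 1
p(-1) = ⊕ of these = min[7, 3, 1] = 1.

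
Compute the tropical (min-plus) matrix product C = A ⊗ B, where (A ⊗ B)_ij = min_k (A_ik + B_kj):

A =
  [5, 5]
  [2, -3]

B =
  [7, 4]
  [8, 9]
A ⊗ B =
  [12, 9]
  [5, 6]

Apply the min-plus product entry-by-entry:
  C[0][0] = min over k of (A[0][0] + B[0][0] = 5 + 7 = 12, A[0][1] + B[1][0] = 5 + 8 = 13) = 12 (attained at k = 0)
  C[0][1] = min over k of (A[0][0] + B[0][1] = 5 + 4 = 9, A[0][1] + B[1][1] = 5 + 9 = 14) = 9 (attained at k = 0)
  C[1][0] = min over k of (A[1][0] + B[0][0] = 2 + 7 = 9, A[1][1] + B[1][0] = -3 + 8 = 5) = 5 (attained at k = 1)
  C[1][1] = min over k of (A[1][0] + B[0][1] = 2 + 4 = 6, A[1][1] + B[1][1] = -3 + 9 = 6) = 6 (attained at k = 0)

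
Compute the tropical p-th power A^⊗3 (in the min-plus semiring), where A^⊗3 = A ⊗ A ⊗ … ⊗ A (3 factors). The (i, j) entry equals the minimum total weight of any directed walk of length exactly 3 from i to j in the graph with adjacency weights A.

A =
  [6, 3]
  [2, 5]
A^⊗3 =
  [10, 8]
  [7, 10]

Each entry (A^⊗3)_ij equals the minimum over all length-3 walks i = v_0 → v_1 → … → v_3 = j of Σ_t A[v_t][v_{t+1}]. For example, for (i, j) = (0, 1) we minimise over 4 possible intermediate vertex sequences; the minimum is 8, attained along the walk 0 → 1 → 0 → 1.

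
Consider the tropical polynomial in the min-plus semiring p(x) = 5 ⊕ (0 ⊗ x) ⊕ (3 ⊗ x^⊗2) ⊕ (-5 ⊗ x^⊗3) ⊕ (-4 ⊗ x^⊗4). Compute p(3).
p(3) = 3

A tropical monomial a ⊗ x^⊗i evaluates to a + i · x. Evaluating each term at x = 3:
  Term 0 contributes 5 + 0 · 3 = 5
  Term 1 contributes 0 + 1 · 3 = 3
  Term 2 contributes 3 + 2 · 3 = 9
  Term 3 contributes -5 + 3 · 3 = 4
  Term 4 contributes -4 + 4 · 3 = 8
p(3) = ⊕ of these = min[5, 3, 9, 4, 8] = 3.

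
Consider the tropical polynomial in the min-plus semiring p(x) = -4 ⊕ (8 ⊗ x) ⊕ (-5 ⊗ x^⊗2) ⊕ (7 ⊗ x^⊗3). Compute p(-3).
p(-3) = -11

A tropical monomial a ⊗ x^⊗i evaluates to a + i · x. Evaluating each term at x = -3:
  Term 0 contributes -4 + 0 · -3 = -4
  Term 1 contributes 8 + 1 · -3 = 5
  Term 2 contributes -5 + 2 · -3 = -11
  Term 3 contributes 7 + 3 · -3 = -2
p(-3) = ⊕ of these = min[-4, 5, -11, -2] = -11.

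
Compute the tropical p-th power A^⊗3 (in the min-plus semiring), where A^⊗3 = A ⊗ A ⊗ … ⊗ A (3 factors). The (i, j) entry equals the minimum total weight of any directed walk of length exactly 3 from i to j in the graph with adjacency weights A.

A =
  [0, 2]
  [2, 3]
A^⊗3 =
  [0, 2]
  [2, 4]

Each entry (A^⊗3)_ij equals the minimum over all length-3 walks i = v_0 → v_1 → … → v_3 = j of Σ_t A[v_t][v_{t+1}]. For example, for (i, j) = (0, 1) we minimise over 4 possible intermediate vertex sequences; the minimum is 2, attained along the walk 0 → 0 → 0 → 1.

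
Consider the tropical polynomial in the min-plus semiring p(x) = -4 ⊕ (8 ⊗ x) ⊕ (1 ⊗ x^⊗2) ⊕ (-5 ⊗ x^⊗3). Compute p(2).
p(2) = -4

A tropical monomial a ⊗ x^⊗i evaluates to a + i · x. Evaluating each term at x = 2:
  Term 0 contributes -4 + 0 · 2 = -4
  Term 1 contributes 8 + 1 · 2 = 10
  Term 2 contributes 1 + 2 · 2 = 5
  Term 3 contributes -5 + 3 · 2 = 1
p(2) = ⊕ of these = min[-4, 10, 5, 1] = -4.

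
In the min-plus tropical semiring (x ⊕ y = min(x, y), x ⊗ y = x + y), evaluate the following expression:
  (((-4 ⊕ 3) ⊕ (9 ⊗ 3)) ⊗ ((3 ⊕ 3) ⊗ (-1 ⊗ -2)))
(((-4 ⊕ 3) ⊕ (9 ⊗ 3)) ⊗ ((3 ⊕ 3) ⊗ (-1 ⊗ -2))) = -4

Expand innermost to outermost. Recall ⊕ takes the minimum of its arguments and ⊗ takes their sum. Working out the expression (((-4 ⊕ 3) ⊕ (9 ⊗ 3)) ⊗ ((3 ⊕ 3) ⊗ (-1 ⊗ -2))) gives -4.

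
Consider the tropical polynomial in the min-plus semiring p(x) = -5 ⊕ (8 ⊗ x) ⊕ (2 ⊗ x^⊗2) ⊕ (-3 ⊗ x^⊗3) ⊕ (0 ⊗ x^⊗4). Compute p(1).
p(1) = -5

A tropical monomial a ⊗ x^⊗i evaluates to a + i · x. Evaluating each term at x = 1:
  Term 0 contributes -5 + 0 · 1 = -5
  Term 1 contributes 8 + 1 · 1 = 9
  Term 2 contributes 2 + 2 · 1 = 4
  Term 3 contributes -3 + 3 · 1 = 0
  Term 4 contributes 0 + 4 · 1 = 4
p(1) = ⊕ of these = min[-5, 9, 4, 0, 4] = -5.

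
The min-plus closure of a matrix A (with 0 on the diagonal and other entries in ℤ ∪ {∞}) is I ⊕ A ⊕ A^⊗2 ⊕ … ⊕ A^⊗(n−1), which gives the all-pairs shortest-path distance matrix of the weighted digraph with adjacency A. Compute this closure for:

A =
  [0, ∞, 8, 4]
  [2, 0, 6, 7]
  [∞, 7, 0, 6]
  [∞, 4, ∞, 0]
Closure =
  [0, 8, 8, 4]
  [2, 0, 6, 6]
  [9, 7, 0, 6]
  [6, 4, 10, 0]

This is the Floyd-Warshall all-pairs shortest-path computation. For each intermediate vertex k = 0, 1, …, 3, update dist[i][j] ← min(dist[i][j], dist[i][k] + dist[k][j]). The final matrix gives, for each (i, j), the minimum total weight of any directed path from i to j (possibly empty when i = j).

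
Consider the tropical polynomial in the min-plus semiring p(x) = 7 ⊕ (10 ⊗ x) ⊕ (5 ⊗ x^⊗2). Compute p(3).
p(3) = 7

A tropical monomial a ⊗ x^⊗i evaluates to a + i · x. Evaluating each term at x = 3:
  Term 0 contributes 7 + 0 · 3 = 7
  Term 1 contributes 10 + 1 · 3 = 13
  Term 2 contributes 5 + 2 · 3 = 11
p(3) = ⊕ of these = min[7, 13, 11] = 7.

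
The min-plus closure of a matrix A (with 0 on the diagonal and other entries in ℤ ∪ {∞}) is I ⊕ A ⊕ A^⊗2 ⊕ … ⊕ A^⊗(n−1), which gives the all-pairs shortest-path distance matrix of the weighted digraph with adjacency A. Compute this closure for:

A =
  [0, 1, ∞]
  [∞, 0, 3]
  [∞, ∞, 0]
Closure =
  [0, 1, 4]
  [∞, 0, 3]
  [∞, ∞, 0]

This is the Floyd-Warshall all-pairs shortest-path computation. For each intermediate vertex k = 0, 1, …, 2, update dist[i][j] ← min(dist[i][j], dist[i][k] + dist[k][j]). The final matrix gives, for each (i, j), the minimum total weight of any directed path from i to j (possibly empty when i = j).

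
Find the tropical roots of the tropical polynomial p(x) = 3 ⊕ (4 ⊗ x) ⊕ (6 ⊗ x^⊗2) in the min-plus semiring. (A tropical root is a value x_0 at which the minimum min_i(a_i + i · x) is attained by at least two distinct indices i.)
Roots: {-2, -1}

Each tropical root is a break point of the lower envelope of the lines y = a_i + i · x (there are 3 lines, with slopes 0, 1, ..., 2). Only the lines that attain the minimum somewhere contribute to roots; other lines are dominated. Here the surviving (envelope) indices are i = 2, i = 1, i = 0.
Intersections between consecutive envelope lines give the roots: for adjacent envelope indices i < j the intersection is x = (a_i − a_j) / (j − i). Reading off the sorted break points: {-2, -1}.
Verification: at each break x_0, at least two indices attain the minimum of min_i(a_i + i · x_0).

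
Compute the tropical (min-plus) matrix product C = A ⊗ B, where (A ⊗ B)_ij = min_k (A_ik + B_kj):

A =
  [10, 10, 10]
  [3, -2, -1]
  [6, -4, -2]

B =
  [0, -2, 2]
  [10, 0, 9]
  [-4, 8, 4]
A ⊗ B =
  [6, 8, 12]
  [-5, -2, 3]
  [-6, -4, 2]

Apply the min-plus product entry-by-entry:
  C[0][0] = min over k of (A[0][0] + B[0][0] = 10 + 0 = 10, A[0][1] + B[1][0] = 10 + 10 = 20, A[0][2] + B[2][0] = 10 + -4 = 6) = 6 (attained at k = 2)
  C[0][1] = min over k of (A[0][0] + B[0][1] = 10 + -2 = 8, A[0][1] + B[1][1] = 10 + 0 = 10, A[0][2] + B[2][1] = 10 + 8 = 18) = 8 (attained at k = 0)
  C[0][2] = min over k of (A[0][0] + B[0][2] = 10 + 2 = 12, A[0][1] + B[1][2] = 10 + 9 = 19, A[0][2] + B[2][2] = 10 + 4 = 14) = 12 (attained at k = 0)
  C[1][0] = min over k of (A[1][0] + B[0][0] = 3 + 0 = 3, A[1][1] + B[1][0] = -2 + 10 = 8, A[1][2] + B[2][0] = -1 + -4 = -5) = -5 (attained at k = 2)
  C[1][1] = min over k of (A[1][0] + B[0][1] = 3 + -2 = 1, A[1][1] + B[1][1] = -2 + 0 = -2, A[1][2] + B[2][1] = -1 + 8 = 7) = -2 (attained at k = 1)
  C[1][2] = min over k of (A[1][0] + B[0][2] = 3 + 2 = 5, A[1][1] + B[1][2] = -2 + 9 = 7, A[1][2] + B[2][2] = -1 + 4 = 3) = 3 (attained at k = 2)
  C[2][0] = min over k of (A[2][0] + B[0][0] = 6 + 0 = 6, A[2][1] + B[1][0] = -4 + 10 = 6, A[2][2] + B[2][0] = -2 + -4 = -6) = -6 (attained at k = 2)
  C[2][1] = min over k of (A[2][0] + B[0][1] = 6 + -2 = 4, A[2][1] + B[1][1] = -4 + 0 = -4, A[2][2] + B[2][1] = -2 + 8 = 6) = -4 (attained at k = 1)
  C[2][2] = min over k of (A[2][0] + B[0][2] = 6 + 2 = 8, A[2][1] + B[1][2] = -4 + 9 = 5, A[2][2] + B[2][2] = -2 + 4 = 2) = 2 (attained at k = 2)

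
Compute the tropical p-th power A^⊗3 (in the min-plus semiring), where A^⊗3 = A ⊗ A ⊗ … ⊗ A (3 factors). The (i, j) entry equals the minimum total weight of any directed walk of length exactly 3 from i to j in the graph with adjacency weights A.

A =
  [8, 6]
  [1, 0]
A^⊗3 =
  [7, 6]
  [1, 0]

Each entry (A^⊗3)_ij equals the minimum over all length-3 walks i = v_0 → v_1 → … → v_3 = j of Σ_t A[v_t][v_{t+1}]. For example, for (i, j) = (0, 1) we minimise over 4 possible intermediate vertex sequences; the minimum is 6, attained along the walk 0 → 1 → 1 → 1.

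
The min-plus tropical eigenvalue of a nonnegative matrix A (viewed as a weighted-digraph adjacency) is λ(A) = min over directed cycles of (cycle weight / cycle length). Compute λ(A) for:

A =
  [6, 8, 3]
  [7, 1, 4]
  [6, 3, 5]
λ(A) = 1

Enumerate directed cycles and compute their means (weight / length). Sample:
  cycle 0 → 0: weight = 6, length = 1, mean = 6/1 ≈ 6.000
  cycle 1 → 1: weight = 1, length = 1, mean = 1/1 ≈ 1.000
  cycle 2 → 2: weight = 5, length = 1, mean = 5/1 ≈ 5.000
  cycle 0 → 1 → 0: weight = 15, length = 2, mean = 15/2 ≈ 7.500
  cycle 0 → 2 → 0: weight = 9, length = 2, mean = 9/2 ≈ 4.500
  cycle 1 → 0 → 1: weight = 15, length = 2, mean = 15/2 ≈ 7.500
Minimum mean = 1.000, attained e.g. along the cycle 1 → 1 with weight 1 and length 1. So λ(A) = 1/1 = 1.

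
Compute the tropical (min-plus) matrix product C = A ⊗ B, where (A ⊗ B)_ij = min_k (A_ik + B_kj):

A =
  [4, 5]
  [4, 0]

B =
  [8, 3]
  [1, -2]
A ⊗ B =
  [6, 3]
  [1, -2]

Apply the min-plus product entry-by-entry:
  C[0][0] = min over k of (A[0][0] + B[0][0] = 4 + 8 = 12, A[0][1] + B[1][0] = 5 + 1 = 6) = 6 (attained at k = 1)
  C[0][1] = min over k of (A[0][0] + B[0][1] = 4 + 3 = 7, A[0][1] + B[1][1] = 5 + -2 = 3) = 3 (attained at k = 1)
  C[1][0] = min over k of (A[1][0] + B[0][0] = 4 + 8 = 12, A[1][1] + B[1][0] = 0 + 1 = 1) = 1 (attained at k = 1)
  C[1][1] = min over k of (A[1][0] + B[0][1] = 4 + 3 = 7, A[1][1] + B[1][1] = 0 + -2 = -2) = -2 (attained at k = 1)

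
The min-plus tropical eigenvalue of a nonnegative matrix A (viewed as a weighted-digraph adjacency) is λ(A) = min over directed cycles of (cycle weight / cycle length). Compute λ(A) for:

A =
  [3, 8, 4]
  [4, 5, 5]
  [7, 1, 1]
λ(A) = 1

Enumerate directed cycles and compute their means (weight / length). Sample:
  cycle 0 → 0: weight = 3, length = 1, mean = 3/1 ≈ 3.000
  cycle 1 → 1: weight = 5, length = 1, mean = 5/1 ≈ 5.000
  cycle 2 → 2: weight = 1, length = 1, mean = 1/1 ≈ 1.000
  cycle 0 → 1 → 0: weight = 12, length = 2, mean = 12/2 ≈ 6.000
  cycle 0 → 2 → 0: weight = 11, length = 2, mean = 11/2 ≈ 5.500
  cycle 1 → 0 → 1: weight = 12, length = 2, mean = 12/2 ≈ 6.000
Minimum mean = 1.000, attained e.g. along the cycle 2 → 2 with weight 1 and length 1. So λ(A) = 1/1 = 1.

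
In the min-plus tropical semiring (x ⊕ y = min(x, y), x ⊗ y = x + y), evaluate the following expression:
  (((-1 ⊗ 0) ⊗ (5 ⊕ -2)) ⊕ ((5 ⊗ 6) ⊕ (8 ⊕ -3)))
(((-1 ⊗ 0) ⊗ (5 ⊕ -2)) ⊕ ((5 ⊗ 6) ⊕ (8 ⊕ -3))) = -3

Expand innermost to outermost. Recall ⊕ takes the minimum of its arguments and ⊗ takes their sum. Working out the expression (((-1 ⊗ 0) ⊗ (5 ⊕ -2)) ⊕ ((5 ⊗ 6) ⊕ (8 ⊕ -3))) gives -3.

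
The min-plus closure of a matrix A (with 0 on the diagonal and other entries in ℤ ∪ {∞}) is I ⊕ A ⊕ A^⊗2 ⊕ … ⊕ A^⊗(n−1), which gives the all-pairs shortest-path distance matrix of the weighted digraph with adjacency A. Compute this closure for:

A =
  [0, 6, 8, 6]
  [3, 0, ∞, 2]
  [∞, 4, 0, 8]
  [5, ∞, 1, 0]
Closure =
  [0, 6, 7, 6]
  [3, 0, 3, 2]
  [7, 4, 0, 6]
  [5, 5, 1, 0]

This is the Floyd-Warshall all-pairs shortest-path computation. For each intermediate vertex k = 0, 1, …, 3, update dist[i][j] ← min(dist[i][j], dist[i][k] + dist[k][j]). The final matrix gives, for each (i, j), the minimum total weight of any directed path from i to j (possibly empty when i = j).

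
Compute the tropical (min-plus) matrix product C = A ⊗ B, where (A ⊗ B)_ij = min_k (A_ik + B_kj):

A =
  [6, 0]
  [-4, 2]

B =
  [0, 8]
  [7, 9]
A ⊗ B =
  [6, 9]
  [-4, 4]

Apply the min-plus product entry-by-entry:
  C[0][0] = min over k of (A[0][0] + B[0][0] = 6 + 0 = 6, A[0][1] + B[1][0] = 0 + 7 = 7) = 6 (attained at k = 0)
  C[0][1] = min over k of (A[0][0] + B[0][1] = 6 + 8 = 14, A[0][1] + B[1][1] = 0 + 9 = 9) = 9 (attained at k = 1)
  C[1][0] = min over k of (A[1][0] + B[0][0] = -4 + 0 = -4, A[1][1] + B[1][0] = 2 + 7 = 9) = -4 (attained at k = 0)
  C[1][1] = min over k of (A[1][0] + B[0][1] = -4 + 8 = 4, A[1][1] + B[1][1] = 2 + 9 = 11) = 4 (attained at k = 0)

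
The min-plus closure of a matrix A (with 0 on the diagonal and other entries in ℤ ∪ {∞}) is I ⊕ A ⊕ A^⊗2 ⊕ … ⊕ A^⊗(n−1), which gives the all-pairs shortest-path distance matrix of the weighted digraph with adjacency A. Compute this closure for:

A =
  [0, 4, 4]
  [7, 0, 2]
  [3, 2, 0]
Closure =
  [0, 4, 4]
  [5, 0, 2]
  [3, 2, 0]

This is the Floyd-Warshall all-pairs shortest-path computation. For each intermediate vertex k = 0, 1, …, 2, update dist[i][j] ← min(dist[i][j], dist[i][k] + dist[k][j]). The final matrix gives, for each (i, j), the minimum total weight of any directed path from i to j (possibly empty when i = j).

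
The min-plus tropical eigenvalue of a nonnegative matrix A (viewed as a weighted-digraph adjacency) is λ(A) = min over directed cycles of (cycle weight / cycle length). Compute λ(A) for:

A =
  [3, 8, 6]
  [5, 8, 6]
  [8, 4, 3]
λ(A) = 3

Enumerate directed cycles and compute their means (weight / length). Sample:
  cycle 0 → 0: weight = 3, length = 1, mean = 3/1 ≈ 3.000
  cycle 1 → 1: weight = 8, length = 1, mean = 8/1 ≈ 8.000
  cycle 2 → 2: weight = 3, length = 1, mean = 3/1 ≈ 3.000
  cycle 0 → 1 → 0: weight = 13, length = 2, mean = 13/2 ≈ 6.500
  cycle 0 → 2 → 0: weight = 14, length = 2, mean = 14/2 ≈ 7.000
  cycle 1 → 0 → 1: weight = 13, length = 2, mean = 13/2 ≈ 6.500
Minimum mean = 3.000, attained e.g. along the cycle 0 → 0 with weight 3 and length 1. So λ(A) = 3/1 = 3.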